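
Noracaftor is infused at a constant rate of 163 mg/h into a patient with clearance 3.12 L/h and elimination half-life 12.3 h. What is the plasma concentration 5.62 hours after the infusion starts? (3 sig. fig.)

Css = rate / CL = 163 / 3.12 = 52.24 mg/L
k = ln 2 / 12.3 = 0.05635 h⁻¹
C(t) = Css (1 − e^(−kt)) = 52.24 × (1 − e^(−0.3167)) = 52.24 × 0.2715 ≈ 14.2 mg/L

14.2 mg/L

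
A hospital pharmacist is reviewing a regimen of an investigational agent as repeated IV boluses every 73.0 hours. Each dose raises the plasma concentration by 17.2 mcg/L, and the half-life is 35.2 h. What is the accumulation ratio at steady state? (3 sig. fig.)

1.31

k = ln 2 / 35.2 = 0.01969 h⁻¹
Fraction remaining after one interval: e^(−kτ) = e^(−0.01969 × 73.0) = 0.2375
R = 1 / (1 − 0.2375) = 1 / 0.7625 ≈ 1.31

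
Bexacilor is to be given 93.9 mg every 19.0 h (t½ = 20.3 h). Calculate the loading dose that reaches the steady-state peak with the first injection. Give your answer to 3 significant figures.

k = ln 2 / 20.3 = 0.03415 h⁻¹
Accumulation ratio R = 1 / (1 − e^(−kτ)) = 1 / (1 − e^(−0.03415×19.0)) = 1 / (1 − 0.5227) = 2.095
Loading dose = maintenance dose × R = 93.9 × 2.095 ≈ 197 mg

197 mg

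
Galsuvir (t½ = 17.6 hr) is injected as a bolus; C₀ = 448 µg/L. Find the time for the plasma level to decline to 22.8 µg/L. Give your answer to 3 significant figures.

k = ln 2 / 17.6 = 0.03938 hr⁻¹
C(t) = C₀ e^(−kt)  ⇒  t = ln(C₀/C) / k
t = ln(448/22.8) / 0.03938 = 2.978 / 0.03938 ≈ 75.6 hours

75.6 hours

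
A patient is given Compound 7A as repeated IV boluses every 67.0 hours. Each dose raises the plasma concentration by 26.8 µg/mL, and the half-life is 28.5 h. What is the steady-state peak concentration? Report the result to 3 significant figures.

k = ln 2 / 28.5 = 0.02432 h⁻¹
Fraction remaining after one interval: e^(−kτ) = e^(−0.02432 × 67.0) = 0.1960
R = 1 / (1 − 0.1960) = 1.244
Css,max = 26.8 × 1.244 ≈ 33.3 µg/mL

33.3 µg/mL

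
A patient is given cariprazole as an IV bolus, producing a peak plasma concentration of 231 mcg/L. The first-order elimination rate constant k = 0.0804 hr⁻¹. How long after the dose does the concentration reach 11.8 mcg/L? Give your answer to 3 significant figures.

C(t) = C₀ e^(−kt)  ⇒  t = ln(C₀/C) / k
t = ln(231/11.8) / 0.08040 = 2.974 / 0.08040 ≈ 37.0 hours

37.0 hours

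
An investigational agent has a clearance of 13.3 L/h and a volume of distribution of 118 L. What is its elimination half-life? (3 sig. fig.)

6.15 hours

k = CL / V = 13.3 / 118 = 0.1127 h⁻¹
t½ = ln 2 / k = ln 2 / 0.1127 ≈ 6.15 hours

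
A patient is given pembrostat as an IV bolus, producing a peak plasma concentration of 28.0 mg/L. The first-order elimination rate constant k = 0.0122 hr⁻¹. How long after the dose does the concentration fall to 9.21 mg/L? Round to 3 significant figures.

C(t) = C₀ e^(−kt)  ⇒  t = ln(C₀/C) / k
t = ln(28.0/9.21) / 0.01220 = 1.112 / 0.01220 ≈ 91.1 hours

91.1 hours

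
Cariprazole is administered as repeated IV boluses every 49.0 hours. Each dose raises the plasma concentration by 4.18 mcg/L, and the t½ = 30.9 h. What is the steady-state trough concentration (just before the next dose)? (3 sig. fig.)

2.09 mcg/L

k = ln 2 / 30.9 = 0.02243 h⁻¹
Fraction remaining after one interval: e^(−kτ) = e^(−0.02243 × 49.0) = 0.3331
R = 1 / (1 − 0.3331) = 1.500
Css,max = 4.18 × 1.500 = 6.268 mcg/L
Css,min = Css,max × e^(−kτ) = 6.268 × 0.3331 ≈ 2.09 mcg/L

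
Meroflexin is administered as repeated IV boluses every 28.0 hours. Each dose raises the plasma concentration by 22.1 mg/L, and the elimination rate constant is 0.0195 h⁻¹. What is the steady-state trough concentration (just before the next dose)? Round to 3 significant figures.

Fraction remaining after one interval: e^(−kτ) = e^(−0.01950 × 28.0) = 0.5793
R = 1 / (1 − 0.5793) = 2.377
Css,max = 22.1 × 2.377 = 52.53 mg/L
Css,min = Css,max × e^(−kτ) = 52.53 × 0.5793 ≈ 30.4 mg/L

30.4 mg/L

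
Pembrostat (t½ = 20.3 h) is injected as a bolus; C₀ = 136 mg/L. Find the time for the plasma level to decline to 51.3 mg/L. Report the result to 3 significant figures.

k = ln 2 / 20.3 = 0.03415 h⁻¹
C(t) = C₀ e^(−kt)  ⇒  t = ln(C₀/C) / k
t = ln(136/51.3) / 0.03415 = 0.9750 / 0.03415 ≈ 28.6 hours

28.6 hours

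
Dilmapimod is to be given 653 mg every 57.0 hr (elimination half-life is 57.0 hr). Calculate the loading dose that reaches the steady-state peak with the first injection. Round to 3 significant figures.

k = ln 2 / 57.0 = 0.01216 hr⁻¹
Accumulation ratio R = 1 / (1 − e^(−kτ)) = 1 / (1 − e^(−0.01216×57.0)) = 1 / (1 − 0.5000) = 2.000
Loading dose = maintenance dose × R = 653 × 2.000 ≈ 1310 mg

1310 mg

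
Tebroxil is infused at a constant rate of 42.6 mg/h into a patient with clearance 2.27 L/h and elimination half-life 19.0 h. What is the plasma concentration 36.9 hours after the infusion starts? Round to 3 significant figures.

13.9 mg/L

Css = rate / CL = 42.6 / 2.27 = 18.77 mg/L
k = ln 2 / 19.0 = 0.03648 h⁻¹
C(t) = Css (1 − e^(−kt)) = 18.77 × (1 − e^(−1.346)) = 18.77 × 0.7398 ≈ 13.9 mg/L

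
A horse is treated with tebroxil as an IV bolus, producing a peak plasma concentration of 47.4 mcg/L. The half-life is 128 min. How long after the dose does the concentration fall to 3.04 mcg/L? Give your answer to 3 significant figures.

k = ln 2 / 128 = 0.005415 min⁻¹
C(t) = C₀ e^(−kt)  ⇒  t = ln(C₀/C) / k
t = ln(47.4/3.04) / 0.005415 = 2.747 / 0.005415 ≈ 507 minutes

507 minutes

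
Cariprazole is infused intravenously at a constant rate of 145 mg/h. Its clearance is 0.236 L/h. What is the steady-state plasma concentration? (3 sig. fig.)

614 µg/mL

Css = infusion rate / CL = 145 / 0.236 ≈ 614 µg/mL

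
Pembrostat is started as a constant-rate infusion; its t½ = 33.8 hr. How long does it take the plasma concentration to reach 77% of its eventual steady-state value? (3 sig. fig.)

k = ln 2 / 33.8 = 0.02051 hr⁻¹
f = 1 − e^(−kt)  ⇒  t = −ln(1 − f) / k
t = −ln(1 − 0.77) / 0.02051 = 1.470 / 0.02051 ≈ 71.7 hours

71.7 hours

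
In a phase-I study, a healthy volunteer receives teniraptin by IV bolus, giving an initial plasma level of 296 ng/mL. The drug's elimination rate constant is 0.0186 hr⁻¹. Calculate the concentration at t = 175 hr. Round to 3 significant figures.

11.4 ng/mL

C(t) = C₀ e^(−kt) = 296 × e^(−0.01860 × 175) = 296 × e^(−3.255) = 296 × 0.03858 ≈ 11.4 ng/mL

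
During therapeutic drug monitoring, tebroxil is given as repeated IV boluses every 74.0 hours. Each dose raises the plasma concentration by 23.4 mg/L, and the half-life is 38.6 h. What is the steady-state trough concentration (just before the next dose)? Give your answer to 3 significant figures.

k = ln 2 / 38.6 = 0.01796 h⁻¹
Fraction remaining after one interval: e^(−kτ) = e^(−0.01796 × 74.0) = 0.2648
R = 1 / (1 − 0.2648) = 1.360
Css,max = 23.4 × 1.360 = 31.83 mg/L
Css,min = Css,max × e^(−kτ) = 31.83 × 0.2648 ≈ 8.43 mg/L

8.43 mg/L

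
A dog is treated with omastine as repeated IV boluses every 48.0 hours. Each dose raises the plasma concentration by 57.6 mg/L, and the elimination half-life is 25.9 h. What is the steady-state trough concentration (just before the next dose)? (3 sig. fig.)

22.0 mg/L

k = ln 2 / 25.9 = 0.02676 h⁻¹
Fraction remaining after one interval: e^(−kτ) = e^(−0.02676 × 48.0) = 0.2768
R = 1 / (1 − 0.2768) = 1.383
Css,max = 57.6 × 1.383 = 79.64 mg/L
Css,min = Css,max × e^(−kτ) = 79.64 × 0.2768 ≈ 22.0 mg/L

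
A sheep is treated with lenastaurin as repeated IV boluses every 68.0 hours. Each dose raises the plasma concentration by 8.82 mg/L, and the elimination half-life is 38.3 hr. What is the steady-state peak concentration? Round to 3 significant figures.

12.5 mg/L

k = ln 2 / 38.3 = 0.01810 hr⁻¹
Fraction remaining after one interval: e^(−kτ) = e^(−0.01810 × 68.0) = 0.2921
R = 1 / (1 − 0.2921) = 1.413
Css,max = 8.82 × 1.413 ≈ 12.5 mg/L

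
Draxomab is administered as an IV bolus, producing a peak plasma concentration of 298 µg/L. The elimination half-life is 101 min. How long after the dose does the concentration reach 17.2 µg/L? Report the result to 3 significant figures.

k = ln 2 / 101 = 0.006863 min⁻¹
C(t) = C₀ e^(−kt)  ⇒  t = ln(C₀/C) / k
t = ln(298/17.2) / 0.006863 = 2.852 / 0.006863 ≈ 416 minutes

416 minutes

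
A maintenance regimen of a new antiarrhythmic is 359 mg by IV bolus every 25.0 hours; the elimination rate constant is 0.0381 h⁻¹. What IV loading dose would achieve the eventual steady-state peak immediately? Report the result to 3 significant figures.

584 mg

Accumulation ratio R = 1 / (1 − e^(−kτ)) = 1 / (1 − e^(−0.03810×25.0)) = 1 / (1 − 0.3858) = 1.628
Loading dose = maintenance dose × R = 359 × 1.628 ≈ 584 mg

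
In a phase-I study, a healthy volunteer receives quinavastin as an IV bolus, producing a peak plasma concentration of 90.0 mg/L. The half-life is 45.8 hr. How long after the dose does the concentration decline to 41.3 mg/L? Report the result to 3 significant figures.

51.5 hours

k = ln 2 / 45.8 = 0.01513 hr⁻¹
C(t) = C₀ e^(−kt)  ⇒  t = ln(C₀/C) / k
t = ln(90.0/41.3) / 0.01513 = 0.7789 / 0.01513 ≈ 51.5 hours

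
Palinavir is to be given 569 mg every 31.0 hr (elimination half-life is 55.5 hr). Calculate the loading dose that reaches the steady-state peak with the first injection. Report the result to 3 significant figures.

k = ln 2 / 55.5 = 0.01249 hr⁻¹
Accumulation ratio R = 1 / (1 − e^(−kτ)) = 1 / (1 − e^(−0.01249×31.0)) = 1 / (1 − 0.6790) = 3.115
Loading dose = maintenance dose × R = 569 × 3.115 ≈ 1770 mg

1770 mg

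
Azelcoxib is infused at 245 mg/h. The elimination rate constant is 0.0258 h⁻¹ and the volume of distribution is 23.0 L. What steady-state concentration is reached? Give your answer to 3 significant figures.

413 mg/L

CL = k · V = 0.0258 × 23.0 = 0.5934 L/h
Css = rate / CL = 245 / 0.5934 ≈ 413 mg/L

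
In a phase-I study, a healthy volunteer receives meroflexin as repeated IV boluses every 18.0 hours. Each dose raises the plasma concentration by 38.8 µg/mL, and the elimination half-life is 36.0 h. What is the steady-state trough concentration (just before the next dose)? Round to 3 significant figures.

k = ln 2 / 36.0 = 0.01925 h⁻¹
Fraction remaining after one interval: e^(−kτ) = e^(−0.01925 × 18.0) = 0.7071
R = 1 / (1 − 0.7071) = 3.414
Css,max = 38.8 × 3.414 = 132.5 µg/mL
Css,min = Css,max × e^(−kτ) = 132.5 × 0.7071 ≈ 93.7 µg/mL

93.7 µg/mL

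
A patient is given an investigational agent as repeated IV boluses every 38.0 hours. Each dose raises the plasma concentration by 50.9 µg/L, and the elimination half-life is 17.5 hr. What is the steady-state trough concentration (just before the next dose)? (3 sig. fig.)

14.5 µg/L

k = ln 2 / 17.5 = 0.03961 hr⁻¹
Fraction remaining after one interval: e^(−kτ) = e^(−0.03961 × 38.0) = 0.2220
R = 1 / (1 − 0.2220) = 1.285
Css,max = 50.9 × 1.285 = 65.42 µg/L
Css,min = Css,max × e^(−kτ) = 65.42 × 0.2220 ≈ 14.5 µg/L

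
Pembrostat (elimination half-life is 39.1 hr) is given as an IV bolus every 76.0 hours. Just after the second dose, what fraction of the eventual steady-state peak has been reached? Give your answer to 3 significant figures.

k = ln 2 / 39.1 = 0.01773 hr⁻¹
f_n = 1 − e^(−nkτ) = 1 − e^(−2 × 0.01773 × 76.0) = 1 − e^(−2.695) = 1 − 0.06757 ≈ 0.932

0.932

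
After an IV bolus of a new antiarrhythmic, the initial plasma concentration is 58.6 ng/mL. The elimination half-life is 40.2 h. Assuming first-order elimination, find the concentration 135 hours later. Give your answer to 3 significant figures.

5.71 ng/mL

k = ln 2 / 40.2 = 0.01724 h⁻¹
135 h is 3.358 half-lives, so C = 58.6 × (1/2)^3.358 = 58.6 × 0.09752 ≈ 5.71 ng/mL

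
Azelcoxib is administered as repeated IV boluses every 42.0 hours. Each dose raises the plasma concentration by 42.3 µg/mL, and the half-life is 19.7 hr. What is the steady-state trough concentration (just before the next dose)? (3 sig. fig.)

k = ln 2 / 19.7 = 0.03519 hr⁻¹
Fraction remaining after one interval: e^(−kτ) = e^(−0.03519 × 42.0) = 0.2281
R = 1 / (1 − 0.2281) = 1.296
Css,max = 42.3 × 1.296 = 54.80 µg/mL
Css,min = Css,max × e^(−kτ) = 54.80 × 0.2281 ≈ 12.5 µg/mL

12.5 µg/mL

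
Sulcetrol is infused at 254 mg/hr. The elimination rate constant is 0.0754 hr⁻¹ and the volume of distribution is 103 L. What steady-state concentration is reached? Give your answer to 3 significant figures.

32.7 mg/L

CL = k · V = 0.0754 × 103 = 7.766 L/hr
Css = rate / CL = 254 / 7.766 ≈ 32.7 mg/L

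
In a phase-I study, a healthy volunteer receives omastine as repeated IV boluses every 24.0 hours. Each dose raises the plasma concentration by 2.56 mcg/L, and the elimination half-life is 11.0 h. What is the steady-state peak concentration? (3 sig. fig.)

3.28 mcg/L

k = ln 2 / 11.0 = 0.06301 h⁻¹
Fraction remaining after one interval: e^(−kτ) = e^(−0.06301 × 24.0) = 0.2204
R = 1 / (1 − 0.2204) = 1.283
Css,max = 2.56 × 1.283 ≈ 3.28 mcg/L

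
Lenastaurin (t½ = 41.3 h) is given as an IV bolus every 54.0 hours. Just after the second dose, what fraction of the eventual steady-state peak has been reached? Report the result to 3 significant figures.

k = ln 2 / 41.3 = 0.01678 h⁻¹
f_n = 1 − e^(−nkτ) = 1 − e^(−2 × 0.01678 × 54.0) = 1 − e^(−1.813) = 1 − 0.1632 ≈ 0.837

0.837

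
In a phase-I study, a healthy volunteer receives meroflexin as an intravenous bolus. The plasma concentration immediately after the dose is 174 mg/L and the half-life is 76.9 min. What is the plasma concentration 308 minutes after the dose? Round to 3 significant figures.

10.8 mg/L

k = ln 2 / 76.9 = 0.009014 min⁻¹
308 min is 4.005 half-lives, so C = 174 × (1/2)^4.005 = 174 × 0.06228 ≈ 10.8 mg/L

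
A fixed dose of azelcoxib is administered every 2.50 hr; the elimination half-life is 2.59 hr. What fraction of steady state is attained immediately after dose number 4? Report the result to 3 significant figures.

0.931

k = ln 2 / 2.59 = 0.2676 hr⁻¹
f_n = 1 − e^(−nkτ) = 1 − e^(−4 × 0.2676 × 2.50) = 1 − e^(−2.676) = 1 − 0.06882 ≈ 0.931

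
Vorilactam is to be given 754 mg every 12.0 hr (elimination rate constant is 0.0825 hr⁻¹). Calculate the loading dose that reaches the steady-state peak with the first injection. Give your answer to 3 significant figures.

1200 mg

Accumulation ratio R = 1 / (1 − e^(−kτ)) = 1 / (1 − e^(−0.08250×12.0)) = 1 / (1 − 0.3716) = 1.591
Loading dose = maintenance dose × R = 754 × 1.591 ≈ 1200 mg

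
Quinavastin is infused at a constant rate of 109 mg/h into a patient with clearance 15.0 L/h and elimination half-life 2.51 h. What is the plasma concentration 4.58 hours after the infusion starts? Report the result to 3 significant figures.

Css = rate / CL = 109 / 15.0 = 7.267 mg/L
k = ln 2 / 2.51 = 0.2762 h⁻¹
C(t) = Css (1 − e^(−kt)) = 7.267 × (1 − e^(−1.265)) = 7.267 × 0.7177 ≈ 5.22 mg/L

5.22 mg/L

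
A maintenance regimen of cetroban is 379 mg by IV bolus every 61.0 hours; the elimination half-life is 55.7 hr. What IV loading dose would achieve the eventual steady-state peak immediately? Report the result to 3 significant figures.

713 mg

k = ln 2 / 55.7 = 0.01244 hr⁻¹
Accumulation ratio R = 1 / (1 − e^(−kτ)) = 1 / (1 − e^(−0.01244×61.0)) = 1 / (1 − 0.4681) = 1.880
Loading dose = maintenance dose × R = 379 × 1.880 ≈ 713 mg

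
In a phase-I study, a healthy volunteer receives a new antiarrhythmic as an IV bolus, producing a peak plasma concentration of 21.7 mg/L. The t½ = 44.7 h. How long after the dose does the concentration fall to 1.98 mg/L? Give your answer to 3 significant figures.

k = ln 2 / 44.7 = 0.01551 h⁻¹
C(t) = C₀ e^(−kt)  ⇒  t = ln(C₀/C) / k
t = ln(21.7/1.98) / 0.01551 = 2.394 / 0.01551 ≈ 154 hours

154 hours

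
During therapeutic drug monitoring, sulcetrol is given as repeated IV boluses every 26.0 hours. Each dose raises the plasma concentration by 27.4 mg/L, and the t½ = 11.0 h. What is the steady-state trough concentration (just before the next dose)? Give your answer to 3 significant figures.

6.61 mg/L

k = ln 2 / 11.0 = 0.06301 h⁻¹
Fraction remaining after one interval: e^(−kτ) = e^(−0.06301 × 26.0) = 0.1943
R = 1 / (1 − 0.1943) = 1.241
Css,max = 27.4 × 1.241 = 34.01 mg/L
Css,min = Css,max × e^(−kτ) = 34.01 × 0.1943 ≈ 6.61 mg/L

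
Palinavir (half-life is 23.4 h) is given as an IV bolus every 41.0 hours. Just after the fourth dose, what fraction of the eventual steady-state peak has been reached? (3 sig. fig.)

0.992

k = ln 2 / 23.4 = 0.02962 h⁻¹
f_n = 1 − e^(−nkτ) = 1 − e^(−4 × 0.02962 × 41.0) = 1 − e^(−4.858) = 1 − 0.007766 ≈ 0.992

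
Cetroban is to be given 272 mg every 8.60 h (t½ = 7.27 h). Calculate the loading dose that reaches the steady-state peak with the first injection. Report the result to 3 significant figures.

k = ln 2 / 7.27 = 0.09534 h⁻¹
Accumulation ratio R = 1 / (1 − e^(−kτ)) = 1 / (1 − e^(−0.09534×8.60)) = 1 / (1 − 0.4405) = 1.787
Loading dose = maintenance dose × R = 272 × 1.787 ≈ 486 mg

486 mg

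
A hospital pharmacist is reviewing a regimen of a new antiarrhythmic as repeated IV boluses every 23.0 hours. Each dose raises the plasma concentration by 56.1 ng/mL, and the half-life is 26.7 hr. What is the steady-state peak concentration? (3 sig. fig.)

k = ln 2 / 26.7 = 0.02596 hr⁻¹
Fraction remaining after one interval: e^(−kτ) = e^(−0.02596 × 23.0) = 0.5504
R = 1 / (1 − 0.5504) = 2.224
Css,max = 56.1 × 2.224 ≈ 125 ng/mL

125 ng/mL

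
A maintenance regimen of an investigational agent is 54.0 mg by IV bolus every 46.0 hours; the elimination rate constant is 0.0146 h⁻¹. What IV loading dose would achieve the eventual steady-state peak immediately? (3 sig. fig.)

110 mg

Accumulation ratio R = 1 / (1 − e^(−kτ)) = 1 / (1 − e^(−0.01460×46.0)) = 1 / (1 − 0.5109) = 2.045
Loading dose = maintenance dose × R = 54.0 × 2.045 ≈ 110 mg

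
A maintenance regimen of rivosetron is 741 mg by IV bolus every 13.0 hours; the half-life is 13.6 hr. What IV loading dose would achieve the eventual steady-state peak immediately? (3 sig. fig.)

k = ln 2 / 13.6 = 0.05097 hr⁻¹
Accumulation ratio R = 1 / (1 − e^(−kτ)) = 1 / (1 − e^(−0.05097×13.0)) = 1 / (1 − 0.5155) = 2.064
Loading dose = maintenance dose × R = 741 × 2.064 ≈ 1530 mg

1530 mg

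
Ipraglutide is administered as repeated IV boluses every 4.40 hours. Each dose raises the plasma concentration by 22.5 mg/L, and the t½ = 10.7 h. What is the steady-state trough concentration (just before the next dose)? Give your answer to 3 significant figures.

k = ln 2 / 10.7 = 0.06478 h⁻¹
Fraction remaining after one interval: e^(−kτ) = e^(−0.06478 × 4.40) = 0.7520
R = 1 / (1 − 0.7520) = 4.032
Css,max = 22.5 × 4.032 = 90.72 mg/L
Css,min = Css,max × e^(−kτ) = 90.72 × 0.7520 ≈ 68.2 mg/L

68.2 mg/L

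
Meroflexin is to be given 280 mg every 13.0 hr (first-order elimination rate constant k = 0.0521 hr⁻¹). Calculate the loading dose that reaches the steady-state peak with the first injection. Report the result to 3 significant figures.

569 mg

Accumulation ratio R = 1 / (1 − e^(−kτ)) = 1 / (1 − e^(−0.05210×13.0)) = 1 / (1 − 0.5080) = 2.032
Loading dose = maintenance dose × R = 280 × 2.032 ≈ 569 mg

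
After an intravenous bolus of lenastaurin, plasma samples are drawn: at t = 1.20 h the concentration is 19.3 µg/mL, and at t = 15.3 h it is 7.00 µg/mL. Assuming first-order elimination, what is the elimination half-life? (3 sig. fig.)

9.64 hours

k = ln(C₁/C₂) / (t₂ − t₁) = ln(19.3/7.00) / (15.3 − 1.20)
  = 1.014 / 14.10 = 0.07193 h⁻¹
t½ = ln 2 / k = ln 2 / 0.07193 ≈ 9.64 hours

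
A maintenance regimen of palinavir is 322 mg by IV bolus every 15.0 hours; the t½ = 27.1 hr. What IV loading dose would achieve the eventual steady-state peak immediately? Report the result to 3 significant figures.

1010 mg

k = ln 2 / 27.1 = 0.02558 hr⁻¹
Accumulation ratio R = 1 / (1 − e^(−kτ)) = 1 / (1 − e^(−0.02558×15.0)) = 1 / (1 − 0.6814) = 3.138
Loading dose = maintenance dose × R = 322 × 3.138 ≈ 1010 mg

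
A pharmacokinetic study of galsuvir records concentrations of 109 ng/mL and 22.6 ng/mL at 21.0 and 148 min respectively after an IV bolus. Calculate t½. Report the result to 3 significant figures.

k = ln(C₁/C₂) / (t₂ − t₁) = ln(109/22.6) / (148 − 21.0)
  = 1.573 / 127.0 = 0.01239 min⁻¹
t½ = ln 2 / k = ln 2 / 0.01239 ≈ 55.9 minutes

55.9 minutes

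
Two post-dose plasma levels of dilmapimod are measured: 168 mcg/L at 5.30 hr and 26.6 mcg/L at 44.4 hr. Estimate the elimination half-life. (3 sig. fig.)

k = ln(C₁/C₂) / (t₂ − t₁) = ln(168/26.6) / (44.4 − 5.30)
  = 1.843 / 39.10 = 0.04714 hr⁻¹
t½ = ln 2 / k = ln 2 / 0.04714 ≈ 14.7 hours

14.7 hours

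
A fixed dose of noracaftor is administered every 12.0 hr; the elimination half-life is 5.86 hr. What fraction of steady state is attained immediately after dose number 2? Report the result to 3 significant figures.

k = ln 2 / 5.86 = 0.1183 hr⁻¹
f_n = 1 − e^(−nkτ) = 1 − e^(−2 × 0.1183 × 12.0) = 1 − e^(−2.839) = 1 − 0.05849 ≈ 0.942

0.942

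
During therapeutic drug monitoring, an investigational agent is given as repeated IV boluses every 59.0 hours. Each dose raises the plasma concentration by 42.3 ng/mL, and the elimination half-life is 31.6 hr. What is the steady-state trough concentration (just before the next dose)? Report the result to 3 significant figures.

16.0 ng/mL

k = ln 2 / 31.6 = 0.02194 hr⁻¹
Fraction remaining after one interval: e^(−kτ) = e^(−0.02194 × 59.0) = 0.2741
R = 1 / (1 − 0.2741) = 1.378
Css,max = 42.3 × 1.378 = 58.27 ng/mL
Css,min = Css,max × e^(−kτ) = 58.27 × 0.2741 ≈ 16.0 ng/mL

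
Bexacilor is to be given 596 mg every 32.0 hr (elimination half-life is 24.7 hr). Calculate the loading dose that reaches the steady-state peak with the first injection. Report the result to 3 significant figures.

k = ln 2 / 24.7 = 0.02806 hr⁻¹
Accumulation ratio R = 1 / (1 − e^(−kτ)) = 1 / (1 − e^(−0.02806×32.0)) = 1 / (1 − 0.4074) = 1.687
Loading dose = maintenance dose × R = 596 × 1.687 ≈ 1010 mg

1010 mg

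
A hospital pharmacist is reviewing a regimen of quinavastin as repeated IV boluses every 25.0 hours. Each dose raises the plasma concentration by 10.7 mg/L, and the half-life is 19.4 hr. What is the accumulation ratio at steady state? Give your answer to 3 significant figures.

k = ln 2 / 19.4 = 0.03573 hr⁻¹
Fraction remaining after one interval: e^(−kτ) = e^(−0.03573 × 25.0) = 0.4093
R = 1 / (1 − 0.4093) = 1 / 0.5907 ≈ 1.69

1.69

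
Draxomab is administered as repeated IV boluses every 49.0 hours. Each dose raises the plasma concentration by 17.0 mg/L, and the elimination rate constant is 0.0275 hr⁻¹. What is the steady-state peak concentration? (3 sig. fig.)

23.0 mg/L

Fraction remaining after one interval: e^(−kτ) = e^(−0.02750 × 49.0) = 0.2599
R = 1 / (1 − 0.2599) = 1.351
Css,max = 17.0 × 1.351 ≈ 23.0 mg/L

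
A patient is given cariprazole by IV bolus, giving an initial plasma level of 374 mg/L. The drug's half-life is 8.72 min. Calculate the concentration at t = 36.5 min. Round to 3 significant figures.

k = ln 2 / 8.72 = 0.07949 min⁻¹
C(t) = C₀ e^(−kt) = 374 × e^(−0.07949 × 36.5) = 374 × e^(−2.901) = 374 × 0.05495 ≈ 20.6 mg/L

20.6 mg/L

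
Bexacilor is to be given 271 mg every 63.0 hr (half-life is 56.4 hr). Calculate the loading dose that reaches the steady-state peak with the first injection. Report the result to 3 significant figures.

503 mg

k = ln 2 / 56.4 = 0.01229 hr⁻¹
Accumulation ratio R = 1 / (1 − e^(−kτ)) = 1 / (1 − e^(−0.01229×63.0)) = 1 / (1 − 0.4610) = 1.855
Loading dose = maintenance dose × R = 271 × 1.855 ≈ 503 mg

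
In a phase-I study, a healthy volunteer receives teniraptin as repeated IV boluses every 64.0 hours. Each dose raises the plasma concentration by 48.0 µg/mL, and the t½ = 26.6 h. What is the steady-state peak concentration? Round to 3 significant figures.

k = ln 2 / 26.6 = 0.02606 h⁻¹
Fraction remaining after one interval: e^(−kτ) = e^(−0.02606 × 64.0) = 0.1887
R = 1 / (1 − 0.1887) = 1.233
Css,max = 48.0 × 1.233 ≈ 59.2 µg/mL

59.2 µg/mL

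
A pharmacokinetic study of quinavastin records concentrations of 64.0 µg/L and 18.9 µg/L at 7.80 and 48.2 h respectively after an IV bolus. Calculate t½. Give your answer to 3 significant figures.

k = ln(C₁/C₂) / (t₂ − t₁) = ln(64.0/18.9) / (48.2 − 7.80)
  = 1.220 / 40.40 = 0.03019 h⁻¹
t½ = ln 2 / k = ln 2 / 0.03019 ≈ 23.0 hours

23.0 hours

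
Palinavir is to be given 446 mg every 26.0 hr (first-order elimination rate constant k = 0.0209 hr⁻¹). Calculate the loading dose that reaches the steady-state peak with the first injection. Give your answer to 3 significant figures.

1060 mg

Accumulation ratio R = 1 / (1 − e^(−kτ)) = 1 / (1 − e^(−0.02090×26.0)) = 1 / (1 − 0.5808) = 2.385
Loading dose = maintenance dose × R = 446 × 2.385 ≈ 1060 mg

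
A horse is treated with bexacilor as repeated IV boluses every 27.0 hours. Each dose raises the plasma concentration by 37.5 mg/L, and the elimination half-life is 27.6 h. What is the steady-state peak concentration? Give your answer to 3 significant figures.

76.2 mg/L

k = ln 2 / 27.6 = 0.02511 h⁻¹
Fraction remaining after one interval: e^(−kτ) = e^(−0.02511 × 27.0) = 0.5076
R = 1 / (1 − 0.5076) = 2.031
Css,max = 37.5 × 2.031 ≈ 76.2 mg/L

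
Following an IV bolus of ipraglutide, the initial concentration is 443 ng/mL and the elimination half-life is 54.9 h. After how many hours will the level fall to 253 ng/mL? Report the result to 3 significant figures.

k = ln 2 / 54.9 = 0.01263 h⁻¹
C(t) = C₀ e^(−kt)  ⇒  t = ln(C₀/C) / k
t = ln(443/253) / 0.01263 = 0.5602 / 0.01263 ≈ 44.4 hours

44.4 hours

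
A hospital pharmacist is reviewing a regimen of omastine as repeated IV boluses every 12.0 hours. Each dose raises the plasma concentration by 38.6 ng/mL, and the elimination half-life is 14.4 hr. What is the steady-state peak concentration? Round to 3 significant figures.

88.0 ng/mL

k = ln 2 / 14.4 = 0.04814 hr⁻¹
Fraction remaining after one interval: e^(−kτ) = e^(−0.04814 × 12.0) = 0.5612
R = 1 / (1 − 0.5612) = 2.279
Css,max = 38.6 × 2.279 ≈ 88.0 ng/mL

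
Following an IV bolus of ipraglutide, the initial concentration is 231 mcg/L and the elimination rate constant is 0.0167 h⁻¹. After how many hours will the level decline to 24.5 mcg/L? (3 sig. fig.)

C(t) = C₀ e^(−kt)  ⇒  t = ln(C₀/C) / k
t = ln(231/24.5) / 0.01670 = 2.244 / 0.01670 ≈ 134 hours

134 hours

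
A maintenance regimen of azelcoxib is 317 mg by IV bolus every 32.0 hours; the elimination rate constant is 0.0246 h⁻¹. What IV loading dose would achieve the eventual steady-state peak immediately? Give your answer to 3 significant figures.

Accumulation ratio R = 1 / (1 − e^(−kτ)) = 1 / (1 − e^(−0.02460×32.0)) = 1 / (1 − 0.4551) = 1.835
Loading dose = maintenance dose × R = 317 × 1.835 ≈ 582 mg

582 mg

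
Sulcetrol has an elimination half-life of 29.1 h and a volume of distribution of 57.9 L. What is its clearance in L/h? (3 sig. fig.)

k = ln 2 / t½ = ln 2 / 29.1 = 0.02382 h⁻¹
CL = k · V = 0.02382 × 57.9 ≈ 1.38 L/h

1.38 L/h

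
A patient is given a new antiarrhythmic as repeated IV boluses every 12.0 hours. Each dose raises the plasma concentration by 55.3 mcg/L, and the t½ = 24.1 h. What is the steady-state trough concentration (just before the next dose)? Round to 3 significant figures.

k = ln 2 / 24.1 = 0.02876 h⁻¹
Fraction remaining after one interval: e^(−kτ) = e^(−0.02876 × 12.0) = 0.7081
R = 1 / (1 − 0.7081) = 3.426
Css,max = 55.3 × 3.426 = 189.5 mcg/L
Css,min = Css,max × e^(−kτ) = 189.5 × 0.7081 ≈ 134 mcg/L

134 mcg/L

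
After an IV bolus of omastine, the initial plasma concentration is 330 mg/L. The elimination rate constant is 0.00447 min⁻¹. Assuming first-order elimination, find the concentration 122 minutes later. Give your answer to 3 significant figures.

191 mg/L

C(t) = C₀ e^(−kt) = 330 × e^(−0.004470 × 122) = 330 × e^(−0.5453) = 330 × 0.5796 ≈ 191 mg/L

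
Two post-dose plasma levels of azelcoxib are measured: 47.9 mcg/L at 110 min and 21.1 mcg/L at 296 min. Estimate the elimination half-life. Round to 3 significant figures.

k = ln(C₁/C₂) / (t₂ − t₁) = ln(47.9/21.1) / (296 − 110)
  = 0.8198 / 186.0 = 0.004408 min⁻¹
t½ = ln 2 / k = ln 2 / 0.004408 ≈ 157 minutes

157 minutes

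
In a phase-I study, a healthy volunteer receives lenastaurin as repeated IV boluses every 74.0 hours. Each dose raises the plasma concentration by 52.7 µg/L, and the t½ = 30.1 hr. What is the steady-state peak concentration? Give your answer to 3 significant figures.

k = ln 2 / 30.1 = 0.02303 hr⁻¹
Fraction remaining after one interval: e^(−kτ) = e^(−0.02303 × 74.0) = 0.1819
R = 1 / (1 − 0.1819) = 1.222
Css,max = 52.7 × 1.222 ≈ 64.4 µg/L

64.4 µg/L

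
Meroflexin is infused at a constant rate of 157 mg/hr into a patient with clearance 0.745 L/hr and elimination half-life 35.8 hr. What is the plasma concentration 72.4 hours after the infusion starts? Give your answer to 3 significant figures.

Css = rate / CL = 157 / 0.745 = 210.7 µg/mL
k = ln 2 / 35.8 = 0.01936 hr⁻¹
C(t) = Css (1 − e^(−kt)) = 210.7 × (1 − e^(−1.402)) = 210.7 × 0.7538 ≈ 159 µg/mL

159 µg/mL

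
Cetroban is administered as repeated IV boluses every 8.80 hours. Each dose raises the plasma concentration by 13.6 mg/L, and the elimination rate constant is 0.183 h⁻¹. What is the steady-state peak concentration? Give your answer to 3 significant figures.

Fraction remaining after one interval: e^(−kτ) = e^(−0.1830 × 8.80) = 0.1998
R = 1 / (1 − 0.1998) = 1.250
Css,max = 13.6 × 1.250 ≈ 17.0 mg/L

17.0 mg/L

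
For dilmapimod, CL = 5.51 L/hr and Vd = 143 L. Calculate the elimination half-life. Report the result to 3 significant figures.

k = CL / V = 5.51 / 143 = 0.03853 hr⁻¹
t½ = ln 2 / k = ln 2 / 0.03853 ≈ 18.0 hours

18.0 hours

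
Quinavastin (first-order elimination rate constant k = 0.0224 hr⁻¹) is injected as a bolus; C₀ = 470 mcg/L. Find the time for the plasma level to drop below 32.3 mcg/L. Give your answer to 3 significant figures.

C(t) = C₀ e^(−kt)  ⇒  t = ln(C₀/C) / k
t = ln(470/32.3) / 0.02240 = 2.678 / 0.02240 ≈ 120 hours

120 hours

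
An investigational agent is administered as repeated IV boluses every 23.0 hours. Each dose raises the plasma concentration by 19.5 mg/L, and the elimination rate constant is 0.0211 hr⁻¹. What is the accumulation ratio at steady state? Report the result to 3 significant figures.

2.60

Fraction remaining after one interval: e^(−kτ) = e^(−0.02110 × 23.0) = 0.6155
R = 1 / (1 − 0.6155) = 1 / 0.3845 ≈ 2.60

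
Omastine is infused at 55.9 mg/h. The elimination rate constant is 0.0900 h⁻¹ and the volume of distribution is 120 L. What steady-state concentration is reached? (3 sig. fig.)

5.18 µg/mL

CL = k · V = 0.0900 × 120 = 10.80 L/h
Css = rate / CL = 55.9 / 10.80 ≈ 5.18 µg/mL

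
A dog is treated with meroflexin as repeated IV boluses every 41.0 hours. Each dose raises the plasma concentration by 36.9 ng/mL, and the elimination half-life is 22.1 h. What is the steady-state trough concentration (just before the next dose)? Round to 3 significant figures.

k = ln 2 / 22.1 = 0.03136 h⁻¹
Fraction remaining after one interval: e^(−kτ) = e^(−0.03136 × 41.0) = 0.2764
R = 1 / (1 − 0.2764) = 1.382
Css,max = 36.9 × 1.382 = 50.99 ng/mL
Css,min = Css,max × e^(−kτ) = 50.99 × 0.2764 ≈ 14.1 ng/mL

14.1 ng/mL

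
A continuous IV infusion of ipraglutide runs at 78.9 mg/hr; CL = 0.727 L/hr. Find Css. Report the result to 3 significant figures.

Css = infusion rate / CL = 78.9 / 0.727 ≈ 109 mg/L

109 mg/L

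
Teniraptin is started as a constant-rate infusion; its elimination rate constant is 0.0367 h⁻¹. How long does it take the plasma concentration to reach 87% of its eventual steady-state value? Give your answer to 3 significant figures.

f = 1 − e^(−kt)  ⇒  t = −ln(1 − f) / k
t = −ln(1 − 0.87) / 0.03670 = 2.040 / 0.03670 ≈ 55.6 hours

55.6 hours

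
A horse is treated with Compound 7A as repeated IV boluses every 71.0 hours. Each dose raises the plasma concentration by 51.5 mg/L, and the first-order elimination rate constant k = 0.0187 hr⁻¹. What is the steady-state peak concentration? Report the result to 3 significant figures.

70.1 mg/L

Fraction remaining after one interval: e^(−kτ) = e^(−0.01870 × 71.0) = 0.2651
R = 1 / (1 − 0.2651) = 1.361
Css,max = 51.5 × 1.361 ≈ 70.1 mg/L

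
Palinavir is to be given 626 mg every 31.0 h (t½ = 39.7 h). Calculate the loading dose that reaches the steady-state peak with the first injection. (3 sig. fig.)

1500 mg

k = ln 2 / 39.7 = 0.01746 h⁻¹
Accumulation ratio R = 1 / (1 − e^(−kτ)) = 1 / (1 − e^(−0.01746×31.0)) = 1 / (1 − 0.5820) = 2.392
Loading dose = maintenance dose × R = 626 × 2.392 ≈ 1500 mg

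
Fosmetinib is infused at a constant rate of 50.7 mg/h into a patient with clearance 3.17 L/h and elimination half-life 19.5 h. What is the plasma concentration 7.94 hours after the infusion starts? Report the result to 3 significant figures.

Css = rate / CL = 50.7 / 3.17 = 15.99 mg/L
k = ln 2 / 19.5 = 0.03555 h⁻¹
C(t) = Css (1 − e^(−kt)) = 15.99 × (1 − e^(−0.2822)) = 15.99 × 0.2459 ≈ 3.93 mg/L

3.93 mg/L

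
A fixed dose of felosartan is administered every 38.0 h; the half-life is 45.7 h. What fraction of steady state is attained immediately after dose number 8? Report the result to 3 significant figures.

0.990

k = ln 2 / 45.7 = 0.01517 h⁻¹
f_n = 1 − e^(−nkτ) = 1 − e^(−8 × 0.01517 × 38.0) = 1 − e^(−4.611) = 1 − 0.009943 ≈ 0.990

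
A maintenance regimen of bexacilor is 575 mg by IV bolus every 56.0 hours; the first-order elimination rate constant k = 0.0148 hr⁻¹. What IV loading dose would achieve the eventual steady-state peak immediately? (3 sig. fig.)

1020 mg

Accumulation ratio R = 1 / (1 − e^(−kτ)) = 1 / (1 − e^(−0.01480×56.0)) = 1 / (1 − 0.4366) = 1.775
Loading dose = maintenance dose × R = 575 × 1.775 ≈ 1020 mg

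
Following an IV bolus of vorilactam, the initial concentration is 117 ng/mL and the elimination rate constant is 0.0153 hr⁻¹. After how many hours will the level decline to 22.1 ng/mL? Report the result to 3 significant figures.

109 hours

C(t) = C₀ e^(−kt)  ⇒  t = ln(C₀/C) / k
t = ln(117/22.1) / 0.01530 = 1.667 / 0.01530 ≈ 109 hours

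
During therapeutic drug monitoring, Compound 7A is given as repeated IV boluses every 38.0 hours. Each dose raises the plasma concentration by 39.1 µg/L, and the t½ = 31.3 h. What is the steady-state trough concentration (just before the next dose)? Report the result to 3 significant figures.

29.6 µg/L

k = ln 2 / 31.3 = 0.02215 h⁻¹
Fraction remaining after one interval: e^(−kτ) = e^(−0.02215 × 38.0) = 0.4311
R = 1 / (1 − 0.4311) = 1.758
Css,max = 39.1 × 1.758 = 68.72 µg/L
Css,min = Css,max × e^(−kτ) = 68.72 × 0.4311 ≈ 29.6 µg/L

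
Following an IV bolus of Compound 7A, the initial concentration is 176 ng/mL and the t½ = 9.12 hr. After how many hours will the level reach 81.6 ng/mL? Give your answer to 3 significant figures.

10.1 hours

k = ln 2 / 9.12 = 0.07600 hr⁻¹
C(t) = C₀ e^(−kt)  ⇒  t = ln(C₀/C) / k
t = ln(176/81.6) / 0.07600 = 0.7687 / 0.07600 ≈ 10.1 hours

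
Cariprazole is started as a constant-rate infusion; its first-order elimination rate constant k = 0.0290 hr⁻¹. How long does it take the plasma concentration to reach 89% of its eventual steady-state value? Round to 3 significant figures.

f = 1 − e^(−kt)  ⇒  t = −ln(1 − f) / k
t = −ln(1 − 0.89) / 0.02900 = 2.207 / 0.02900 ≈ 76.1 hours

76.1 hours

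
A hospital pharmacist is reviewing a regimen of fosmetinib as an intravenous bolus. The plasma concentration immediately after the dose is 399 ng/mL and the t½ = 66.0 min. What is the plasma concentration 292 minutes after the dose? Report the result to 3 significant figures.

18.6 ng/mL

k = ln 2 / 66.0 = 0.01050 min⁻¹
292 min is 4.424 half-lives, so C = 399 × (1/2)^4.424 = 399 × 0.04658 ≈ 18.6 ng/mL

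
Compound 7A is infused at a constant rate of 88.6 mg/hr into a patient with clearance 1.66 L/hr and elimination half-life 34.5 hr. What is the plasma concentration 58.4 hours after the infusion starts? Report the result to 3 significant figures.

36.9 mg/L

Css = rate / CL = 88.6 / 1.66 = 53.37 mg/L
k = ln 2 / 34.5 = 0.02009 hr⁻¹
C(t) = Css (1 − e^(−kt)) = 53.37 × (1 − e^(−1.173)) = 53.37 × 0.6907 ≈ 36.9 mg/L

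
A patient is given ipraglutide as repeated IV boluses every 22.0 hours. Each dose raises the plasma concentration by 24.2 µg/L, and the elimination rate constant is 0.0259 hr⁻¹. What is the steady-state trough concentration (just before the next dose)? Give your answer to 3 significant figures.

31.5 µg/L

Fraction remaining after one interval: e^(−kτ) = e^(−0.02590 × 22.0) = 0.5656
R = 1 / (1 − 0.5656) = 2.302
Css,max = 24.2 × 2.302 = 55.71 µg/L
Css,min = Css,max × e^(−kτ) = 55.71 × 0.5656 ≈ 31.5 µg/L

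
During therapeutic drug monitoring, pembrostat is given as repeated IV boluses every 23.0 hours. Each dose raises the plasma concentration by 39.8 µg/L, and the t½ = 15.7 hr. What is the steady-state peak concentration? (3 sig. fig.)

k = ln 2 / 15.7 = 0.04415 hr⁻¹
Fraction remaining after one interval: e^(−kτ) = e^(−0.04415 × 23.0) = 0.3622
R = 1 / (1 − 0.3622) = 1.568
Css,max = 39.8 × 1.568 ≈ 62.4 µg/L

62.4 µg/L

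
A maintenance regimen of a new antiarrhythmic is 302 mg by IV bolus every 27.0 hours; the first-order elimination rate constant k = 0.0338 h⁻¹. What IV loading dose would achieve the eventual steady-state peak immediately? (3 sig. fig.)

505 mg

Accumulation ratio R = 1 / (1 − e^(−kτ)) = 1 / (1 − e^(−0.03380×27.0)) = 1 / (1 − 0.4015) = 1.671
Loading dose = maintenance dose × R = 302 × 1.671 ≈ 505 mg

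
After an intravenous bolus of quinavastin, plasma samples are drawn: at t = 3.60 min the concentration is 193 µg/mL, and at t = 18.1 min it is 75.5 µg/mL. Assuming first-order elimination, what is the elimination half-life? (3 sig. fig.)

k = ln(C₁/C₂) / (t₂ − t₁) = ln(193/75.5) / (18.1 − 3.60)
  = 0.9386 / 14.50 = 0.06473 min⁻¹
t½ = ln 2 / k = ln 2 / 0.06473 ≈ 10.7 minutes

10.7 minutes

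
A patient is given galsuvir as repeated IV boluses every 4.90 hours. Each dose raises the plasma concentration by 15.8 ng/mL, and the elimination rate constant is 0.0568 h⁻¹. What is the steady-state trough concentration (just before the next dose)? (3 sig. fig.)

49.2 ng/mL

Fraction remaining after one interval: e^(−kτ) = e^(−0.05680 × 4.90) = 0.7571
R = 1 / (1 − 0.7571) = 4.116
Css,max = 15.8 × 4.116 = 65.04 ng/mL
Css,min = Css,max × e^(−kτ) = 65.04 × 0.7571 ≈ 49.2 ng/mL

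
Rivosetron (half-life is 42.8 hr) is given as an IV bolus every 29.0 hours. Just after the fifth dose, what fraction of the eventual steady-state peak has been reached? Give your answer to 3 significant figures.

k = ln 2 / 42.8 = 0.01620 hr⁻¹
f_n = 1 − e^(−nkτ) = 1 − e^(−5 × 0.01620 × 29.0) = 1 − e^(−2.348) = 1 − 0.09553 ≈ 0.904

0.904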